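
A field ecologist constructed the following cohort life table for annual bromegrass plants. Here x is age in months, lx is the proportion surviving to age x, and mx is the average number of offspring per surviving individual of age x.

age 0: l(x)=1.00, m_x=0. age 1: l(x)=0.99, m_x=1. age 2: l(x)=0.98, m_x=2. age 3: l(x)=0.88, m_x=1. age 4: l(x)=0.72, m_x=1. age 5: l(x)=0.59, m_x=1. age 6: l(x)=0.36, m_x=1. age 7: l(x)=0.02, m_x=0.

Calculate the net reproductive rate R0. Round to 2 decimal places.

lx·mx by age: 0, 0.99, 1.96, 0.88, 0.72, 0.59, 0.36, 0
R0 = Σ lx·mx = 5.5 → 5.50

5.50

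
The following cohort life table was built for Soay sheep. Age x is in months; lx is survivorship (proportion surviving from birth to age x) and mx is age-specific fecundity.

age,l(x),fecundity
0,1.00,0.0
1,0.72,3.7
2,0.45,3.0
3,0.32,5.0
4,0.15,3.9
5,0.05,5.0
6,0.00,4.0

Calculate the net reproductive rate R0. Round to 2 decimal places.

6.45

lx·mx by age: 0, 2.664, 1.35, 1.6, 0.585, 0.25, 0
R0 = Σ lx·mx = 6.449 → 6.45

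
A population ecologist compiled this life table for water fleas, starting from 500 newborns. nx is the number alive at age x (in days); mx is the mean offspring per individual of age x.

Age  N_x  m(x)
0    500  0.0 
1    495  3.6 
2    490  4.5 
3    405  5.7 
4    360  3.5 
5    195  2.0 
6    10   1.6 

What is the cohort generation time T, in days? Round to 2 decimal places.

lx = nx/n0 = nx/500: 1, 0.99, 0.98, 0.81, 0.72, 0.39, 0.02
lx·mx: 0, 3.564, 4.41, 4.617, 2.52, 0.78, 0.032 → R0 = 15.923
x·lx·mx: 0, 3.564, 8.82, 13.851, 10.08, 3.9, 0.192 → Σ = 40.407
T = 40.407 / 15.923 = 2.53765… → 2.54

2.54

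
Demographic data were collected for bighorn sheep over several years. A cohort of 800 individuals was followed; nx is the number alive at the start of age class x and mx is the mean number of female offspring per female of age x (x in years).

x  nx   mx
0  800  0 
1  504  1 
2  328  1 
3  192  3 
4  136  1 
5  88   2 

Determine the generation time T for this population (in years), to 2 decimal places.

lx = nx/n0 = nx/800: 1, 0.63, 0.41, 0.24, 0.17, 0.11
lx·mx: 0, 0.63, 0.41, 0.72, 0.17, 0.22 → R0 = 2.15
x·lx·mx: 0, 0.63, 0.82, 2.16, 0.68, 1.1 → Σ = 5.39
T = 5.39 / 2.15 = 2.506977… → 2.51

2.51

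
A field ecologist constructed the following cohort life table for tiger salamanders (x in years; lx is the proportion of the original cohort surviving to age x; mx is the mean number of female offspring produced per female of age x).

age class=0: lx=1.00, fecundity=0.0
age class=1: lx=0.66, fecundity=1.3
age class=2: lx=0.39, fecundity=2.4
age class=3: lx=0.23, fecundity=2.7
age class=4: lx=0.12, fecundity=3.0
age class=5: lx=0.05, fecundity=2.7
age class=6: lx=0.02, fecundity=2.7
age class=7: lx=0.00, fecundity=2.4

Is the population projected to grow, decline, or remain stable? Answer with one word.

R0 = Σ lx·mx = 0 + 0.858 + 0.936 + 0.621 + 0.36 + 0.135 + 0.054 + 0 = 2.964
R0 > 1, so the population is growing.

growing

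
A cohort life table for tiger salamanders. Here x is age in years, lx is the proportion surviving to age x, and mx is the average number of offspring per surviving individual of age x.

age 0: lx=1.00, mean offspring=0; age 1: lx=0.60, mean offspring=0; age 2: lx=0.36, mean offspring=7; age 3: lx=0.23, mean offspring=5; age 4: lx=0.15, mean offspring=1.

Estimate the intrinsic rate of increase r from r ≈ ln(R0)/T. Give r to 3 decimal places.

R0 = Σ lx·mx = 0 + 0 + 2.52 + 1.15 + 0.15 = 3.82
Σ x·lx·mx = 9.09; T = 9.09/3.82 = 2.37958…
r ≈ ln(R0)/T = ln(3.82)/2.37958… = 0.56323… → 0.563

0.563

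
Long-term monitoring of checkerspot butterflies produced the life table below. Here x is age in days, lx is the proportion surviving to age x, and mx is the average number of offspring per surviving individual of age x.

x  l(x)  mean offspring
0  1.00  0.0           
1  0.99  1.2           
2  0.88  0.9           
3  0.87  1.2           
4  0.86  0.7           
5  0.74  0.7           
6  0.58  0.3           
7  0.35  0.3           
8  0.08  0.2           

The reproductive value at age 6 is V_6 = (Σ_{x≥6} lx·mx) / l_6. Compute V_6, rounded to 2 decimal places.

0.51

lx·mx for x ≥ 6: 0.174, 0.105, 0.016 → sum = 0.295
V_6 = 0.295 / l_6 = 0.295 / 0.58 = 0.508621… → 0.51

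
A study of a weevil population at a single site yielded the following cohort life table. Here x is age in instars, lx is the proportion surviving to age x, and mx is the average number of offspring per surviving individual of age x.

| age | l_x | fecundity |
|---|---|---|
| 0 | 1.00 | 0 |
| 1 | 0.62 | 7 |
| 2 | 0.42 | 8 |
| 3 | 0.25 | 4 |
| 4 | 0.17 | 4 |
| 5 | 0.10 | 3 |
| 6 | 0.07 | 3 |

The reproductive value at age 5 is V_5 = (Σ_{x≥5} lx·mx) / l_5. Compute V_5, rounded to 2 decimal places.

5.10

lx·mx for x ≥ 5: 0.3, 0.21 → sum = 0.51
V_5 = 0.51 / l_5 = 0.51 / 0.1 = 5.1 → 5.10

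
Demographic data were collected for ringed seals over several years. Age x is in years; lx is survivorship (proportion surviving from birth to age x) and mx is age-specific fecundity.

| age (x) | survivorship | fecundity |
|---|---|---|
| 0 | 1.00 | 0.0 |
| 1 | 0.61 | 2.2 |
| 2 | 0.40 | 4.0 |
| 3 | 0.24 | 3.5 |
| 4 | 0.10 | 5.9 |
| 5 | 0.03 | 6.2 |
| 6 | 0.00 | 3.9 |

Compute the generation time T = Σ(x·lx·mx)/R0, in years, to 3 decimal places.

2.271

lx·mx: 0, 1.342, 1.6, 0.84, 0.59, 0.186, 0 → R0 = 4.558
x·lx·mx: 0, 1.342, 3.2, 2.52, 2.36, 0.93, 0 → Σ = 10.352
T = 10.352 / 4.558 = 2.271172… → 2.271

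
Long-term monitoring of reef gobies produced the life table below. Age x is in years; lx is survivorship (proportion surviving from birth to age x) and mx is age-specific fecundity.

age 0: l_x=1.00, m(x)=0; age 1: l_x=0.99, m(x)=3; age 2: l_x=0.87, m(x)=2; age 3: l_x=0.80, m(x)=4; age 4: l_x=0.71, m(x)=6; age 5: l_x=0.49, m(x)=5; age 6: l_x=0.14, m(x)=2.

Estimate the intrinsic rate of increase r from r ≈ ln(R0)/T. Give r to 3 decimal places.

0.856

R0 = Σ lx·mx = 0 + 2.97 + 1.74 + 3.2 + 4.26 + 2.45 + 0.28 = 14.9
Σ x·lx·mx = 47.02; T = 47.02/14.9 = 3.1557…
r ≈ ln(R0)/T = ln(14.9)/3.1557… = 0.85602… → 0.856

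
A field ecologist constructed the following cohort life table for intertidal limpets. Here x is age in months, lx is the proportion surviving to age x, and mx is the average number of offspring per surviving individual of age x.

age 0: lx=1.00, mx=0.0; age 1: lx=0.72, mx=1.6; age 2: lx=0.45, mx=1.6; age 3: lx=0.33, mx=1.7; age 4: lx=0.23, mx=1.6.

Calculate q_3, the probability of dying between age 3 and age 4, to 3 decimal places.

0.303

q_3 = (l_3 − l_4) / l_3 = (0.33 − 0.23) / 0.33
     = 0.1 / 0.33 = 0.30303… → 0.303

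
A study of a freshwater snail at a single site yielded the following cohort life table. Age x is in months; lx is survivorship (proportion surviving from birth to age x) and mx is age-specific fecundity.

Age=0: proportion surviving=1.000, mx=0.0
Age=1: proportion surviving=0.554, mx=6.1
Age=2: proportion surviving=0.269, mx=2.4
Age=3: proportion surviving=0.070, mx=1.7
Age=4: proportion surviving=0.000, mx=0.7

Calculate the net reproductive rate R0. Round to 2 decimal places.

lx·mx by age: 0, 3.3794, 0.6456, 0.119, 0
R0 = Σ lx·mx = 4.144 → 4.14

4.14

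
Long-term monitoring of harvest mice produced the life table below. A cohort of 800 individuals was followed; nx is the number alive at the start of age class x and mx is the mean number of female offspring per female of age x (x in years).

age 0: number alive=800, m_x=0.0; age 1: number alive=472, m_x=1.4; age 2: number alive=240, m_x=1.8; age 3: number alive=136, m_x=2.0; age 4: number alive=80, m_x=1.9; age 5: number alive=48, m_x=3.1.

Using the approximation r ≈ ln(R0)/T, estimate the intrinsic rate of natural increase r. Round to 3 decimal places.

lx = nx/n0 = nx/800: 1, 0.59, 0.3, 0.17, 0.1, 0.06
R0 = Σ lx·mx = 0 + 0.826 + 0.54 + 0.34 + 0.19 + 0.186 = 2.082
Σ x·lx·mx = 4.616; T = 4.616/2.082 = 2.2171…
r ≈ ln(R0)/T = ln(2.082)/2.2171… = 0.33076… → 0.331

0.331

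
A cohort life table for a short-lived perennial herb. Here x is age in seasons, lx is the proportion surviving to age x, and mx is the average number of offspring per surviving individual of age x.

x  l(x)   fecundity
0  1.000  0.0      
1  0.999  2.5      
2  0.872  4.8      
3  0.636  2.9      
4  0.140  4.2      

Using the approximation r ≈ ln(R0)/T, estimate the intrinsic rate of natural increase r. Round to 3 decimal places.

R0 = Σ lx·mx = 0 + 2.4975 + 4.1856 + 1.8444 + 0.588 = 9.1155
Σ x·lx·mx = 18.7539; T = 18.7539/9.1155 = 2.05736…
r ≈ ln(R0)/T = ln(9.1155)/2.05736… = 1.07418… → 1.074

1.074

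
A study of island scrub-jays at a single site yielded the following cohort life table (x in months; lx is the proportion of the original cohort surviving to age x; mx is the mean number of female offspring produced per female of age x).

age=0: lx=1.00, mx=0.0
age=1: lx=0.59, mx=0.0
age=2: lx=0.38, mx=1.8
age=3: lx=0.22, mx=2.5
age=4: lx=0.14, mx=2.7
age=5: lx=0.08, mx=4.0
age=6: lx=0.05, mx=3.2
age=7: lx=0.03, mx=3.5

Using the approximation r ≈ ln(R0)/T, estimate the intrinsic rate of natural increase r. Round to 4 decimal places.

R0 = Σ lx·mx = 0 + 0 + 0.684 + 0.55 + 0.378 + 0.32 + 0.16 + 0.105 = 2.197
Σ x·lx·mx = 7.825; T = 7.825/2.197 = 3.56168…
r ≈ ln(R0)/T = ln(2.197)/3.56168… = 0.22099… → 0.2210

0.2210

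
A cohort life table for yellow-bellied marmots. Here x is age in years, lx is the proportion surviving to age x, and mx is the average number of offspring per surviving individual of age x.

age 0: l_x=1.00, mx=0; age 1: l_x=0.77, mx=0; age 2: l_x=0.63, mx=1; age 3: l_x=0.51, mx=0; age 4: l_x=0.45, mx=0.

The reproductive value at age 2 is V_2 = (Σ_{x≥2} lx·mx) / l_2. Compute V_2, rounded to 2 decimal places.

lx·mx for x ≥ 2: 0.63, 0, 0 → sum = 0.63
V_2 = 0.63 / l_2 = 0.63 / 0.63 = 1 → 1.00

1.00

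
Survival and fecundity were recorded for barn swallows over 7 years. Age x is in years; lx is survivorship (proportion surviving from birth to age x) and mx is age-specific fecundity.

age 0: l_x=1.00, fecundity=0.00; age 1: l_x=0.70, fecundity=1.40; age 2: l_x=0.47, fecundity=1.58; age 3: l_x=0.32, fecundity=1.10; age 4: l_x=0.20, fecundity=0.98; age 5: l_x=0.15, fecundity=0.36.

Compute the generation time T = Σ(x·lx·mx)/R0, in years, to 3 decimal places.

1.968

lx·mx: 0, 0.98, 0.7426, 0.352, 0.196, 0.054 → R0 = 2.3246
x·lx·mx: 0, 0.98, 1.4852, 1.056, 0.784, 0.27 → Σ = 4.5752
T = 4.5752 / 2.3246 = 1.968167… → 1.968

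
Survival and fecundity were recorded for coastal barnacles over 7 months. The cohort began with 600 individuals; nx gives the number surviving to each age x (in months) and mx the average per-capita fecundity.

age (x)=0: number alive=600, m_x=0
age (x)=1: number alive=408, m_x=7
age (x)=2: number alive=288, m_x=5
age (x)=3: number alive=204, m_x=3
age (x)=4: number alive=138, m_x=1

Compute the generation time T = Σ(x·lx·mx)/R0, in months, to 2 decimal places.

lx = nx/n0 = nx/600: 1, 0.68, 0.48, 0.34, 0.23
lx·mx: 0, 4.76, 2.4, 1.02, 0.23 → R0 = 8.41
x·lx·mx: 0, 4.76, 4.8, 3.06, 0.92 → Σ = 13.54
T = 13.54 / 8.41 = 1.609988… → 1.61

1.61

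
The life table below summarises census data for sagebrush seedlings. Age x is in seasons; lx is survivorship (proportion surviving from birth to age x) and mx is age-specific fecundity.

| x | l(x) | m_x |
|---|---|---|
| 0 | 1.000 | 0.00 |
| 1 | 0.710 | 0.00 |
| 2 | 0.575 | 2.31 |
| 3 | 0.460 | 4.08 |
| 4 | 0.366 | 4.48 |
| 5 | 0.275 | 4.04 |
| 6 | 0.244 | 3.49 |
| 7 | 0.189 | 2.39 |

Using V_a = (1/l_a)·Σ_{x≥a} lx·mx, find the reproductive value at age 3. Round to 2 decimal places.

lx·mx for x ≥ 3: 1.8768, 1.63968, 1.111, 0.85156, 0.45171 → sum = 5.93075
V_3 = 5.93075 / l_3 = 5.93075 / 0.46 = 12.892935… → 12.89

12.89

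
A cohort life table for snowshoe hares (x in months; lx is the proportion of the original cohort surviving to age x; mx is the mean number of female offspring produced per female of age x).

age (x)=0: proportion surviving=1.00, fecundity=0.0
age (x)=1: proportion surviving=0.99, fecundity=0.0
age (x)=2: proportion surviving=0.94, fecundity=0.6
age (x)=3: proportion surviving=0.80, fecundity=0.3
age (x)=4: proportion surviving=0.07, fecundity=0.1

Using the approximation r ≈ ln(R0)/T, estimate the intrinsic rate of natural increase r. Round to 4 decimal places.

-0.0906

R0 = Σ lx·mx = 0 + 0 + 0.564 + 0.24 + 0.007 = 0.811
Σ x·lx·mx = 1.876; T = 1.876/0.811 = 2.31319…
r ≈ ln(R0)/T = ln(0.811)/2.31319… = -0.090562… → -0.0906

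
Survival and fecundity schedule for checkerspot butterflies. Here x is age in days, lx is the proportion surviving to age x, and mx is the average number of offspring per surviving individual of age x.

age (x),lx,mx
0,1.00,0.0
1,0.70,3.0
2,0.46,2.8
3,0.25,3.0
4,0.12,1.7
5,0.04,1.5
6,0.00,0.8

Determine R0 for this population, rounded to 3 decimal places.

lx·mx by age: 0, 2.1, 1.288, 0.75, 0.204, 0.06, 0
R0 = Σ lx·mx = 4.402 → 4.402

4.402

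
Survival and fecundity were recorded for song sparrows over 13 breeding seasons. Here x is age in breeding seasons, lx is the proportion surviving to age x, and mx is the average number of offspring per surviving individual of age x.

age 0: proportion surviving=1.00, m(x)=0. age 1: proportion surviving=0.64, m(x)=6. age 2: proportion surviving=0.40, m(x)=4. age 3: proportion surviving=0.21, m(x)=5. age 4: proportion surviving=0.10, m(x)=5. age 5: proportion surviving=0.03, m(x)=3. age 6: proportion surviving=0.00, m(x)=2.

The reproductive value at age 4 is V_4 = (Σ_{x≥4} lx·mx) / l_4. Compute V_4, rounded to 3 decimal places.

lx·mx for x ≥ 4: 0.5, 0.09, 0 → sum = 0.59
V_4 = 0.59 / l_4 = 0.59 / 0.1 = 5.9 → 5.900

5.900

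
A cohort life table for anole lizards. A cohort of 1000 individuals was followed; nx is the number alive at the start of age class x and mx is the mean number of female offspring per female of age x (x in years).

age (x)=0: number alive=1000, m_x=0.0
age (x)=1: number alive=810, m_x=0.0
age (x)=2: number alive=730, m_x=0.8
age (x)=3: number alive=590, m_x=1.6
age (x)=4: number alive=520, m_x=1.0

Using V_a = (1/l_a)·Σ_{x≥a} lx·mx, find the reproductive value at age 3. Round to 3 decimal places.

2.481

lx = nx/n0 = nx/1000: 1, 0.81, 0.73, 0.59, 0.52
lx·mx for x ≥ 3: 0.944, 0.52 → sum = 1.464
V_3 = 1.464 / l_3 = 1.464 / 0.59 = 2.481356… → 2.481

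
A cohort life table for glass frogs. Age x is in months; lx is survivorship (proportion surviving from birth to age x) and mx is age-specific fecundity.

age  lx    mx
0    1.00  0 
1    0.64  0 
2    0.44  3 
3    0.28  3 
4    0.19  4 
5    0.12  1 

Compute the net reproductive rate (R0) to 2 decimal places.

lx·mx by age: 0, 0, 1.32, 0.84, 0.76, 0.12
R0 = Σ lx·mx = 3.04 → 3.04

3.04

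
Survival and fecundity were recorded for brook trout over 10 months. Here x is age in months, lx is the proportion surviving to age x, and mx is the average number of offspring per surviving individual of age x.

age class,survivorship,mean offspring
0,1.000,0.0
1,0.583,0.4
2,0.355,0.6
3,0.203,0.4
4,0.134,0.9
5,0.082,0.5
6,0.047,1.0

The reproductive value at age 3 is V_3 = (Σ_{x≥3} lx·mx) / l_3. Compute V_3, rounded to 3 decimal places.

1.428

lx·mx for x ≥ 3: 0.0812, 0.1206, 0.041, 0.047 → sum = 0.2898
V_3 = 0.2898 / l_3 = 0.2898 / 0.203 = 1.427586… → 1.428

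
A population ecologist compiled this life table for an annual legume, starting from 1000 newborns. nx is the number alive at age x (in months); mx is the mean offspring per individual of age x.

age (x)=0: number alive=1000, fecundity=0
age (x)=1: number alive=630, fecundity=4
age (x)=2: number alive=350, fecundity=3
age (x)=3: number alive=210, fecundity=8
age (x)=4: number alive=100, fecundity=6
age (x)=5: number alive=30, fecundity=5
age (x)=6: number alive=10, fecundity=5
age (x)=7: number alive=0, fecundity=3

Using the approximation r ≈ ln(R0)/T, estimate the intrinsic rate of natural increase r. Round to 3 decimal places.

0.831

lx = nx/n0 = nx/1000: 1, 0.63, 0.35, 0.21, 0.1, 0.03, 0.01, 0
R0 = Σ lx·mx = 0 + 2.52 + 1.05 + 1.68 + 0.6 + 0.15 + 0.05 + 0 = 6.05
Σ x·lx·mx = 13.11; T = 13.11/6.05 = 2.16694…
r ≈ ln(R0)/T = ln(6.05)/2.16694… = 0.83069… → 0.831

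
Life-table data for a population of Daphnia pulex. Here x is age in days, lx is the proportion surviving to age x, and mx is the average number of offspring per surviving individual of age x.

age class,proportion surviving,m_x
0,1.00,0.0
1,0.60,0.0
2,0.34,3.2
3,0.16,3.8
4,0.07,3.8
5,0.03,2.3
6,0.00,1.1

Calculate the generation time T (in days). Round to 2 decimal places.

lx·mx: 0, 0, 1.088, 0.608, 0.266, 0.069, 0 → R0 = 2.031
x·lx·mx: 0, 0, 2.176, 1.824, 1.064, 0.345, 0 → Σ = 5.409
T = 5.409 / 2.031 = 2.66322… → 2.66

2.66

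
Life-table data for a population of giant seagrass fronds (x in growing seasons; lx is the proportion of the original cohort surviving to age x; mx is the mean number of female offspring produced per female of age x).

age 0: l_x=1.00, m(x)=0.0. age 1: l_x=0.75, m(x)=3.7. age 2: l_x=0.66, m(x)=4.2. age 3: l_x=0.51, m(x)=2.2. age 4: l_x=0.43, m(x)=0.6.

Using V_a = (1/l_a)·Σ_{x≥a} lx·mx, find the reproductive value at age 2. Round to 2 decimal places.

lx·mx for x ≥ 2: 2.772, 1.122, 0.258 → sum = 4.152
V_2 = 4.152 / l_2 = 4.152 / 0.66 = 6.290909… → 6.29

6.29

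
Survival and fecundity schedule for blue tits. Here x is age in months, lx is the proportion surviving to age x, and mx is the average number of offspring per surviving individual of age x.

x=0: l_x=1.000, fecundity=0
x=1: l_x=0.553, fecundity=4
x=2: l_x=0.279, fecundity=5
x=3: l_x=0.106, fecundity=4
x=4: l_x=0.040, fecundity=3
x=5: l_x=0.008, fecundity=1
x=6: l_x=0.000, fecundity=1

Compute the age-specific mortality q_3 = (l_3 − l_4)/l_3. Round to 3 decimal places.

q_3 = (l_3 − l_4) / l_3 = (0.106 − 0.04) / 0.106
     = 0.066 / 0.106 = 0.622642… → 0.623

0.623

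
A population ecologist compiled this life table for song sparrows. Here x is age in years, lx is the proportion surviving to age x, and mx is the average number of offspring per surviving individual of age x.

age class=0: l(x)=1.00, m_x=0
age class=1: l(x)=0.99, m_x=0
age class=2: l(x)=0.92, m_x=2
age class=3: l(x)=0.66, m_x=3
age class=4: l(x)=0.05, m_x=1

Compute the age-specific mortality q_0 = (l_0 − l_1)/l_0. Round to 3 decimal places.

q_0 = (l_0 − l_1) / l_0 = (1 − 0.99) / 1
     = 0.01 / 1 = 0.01 → 0.010

0.010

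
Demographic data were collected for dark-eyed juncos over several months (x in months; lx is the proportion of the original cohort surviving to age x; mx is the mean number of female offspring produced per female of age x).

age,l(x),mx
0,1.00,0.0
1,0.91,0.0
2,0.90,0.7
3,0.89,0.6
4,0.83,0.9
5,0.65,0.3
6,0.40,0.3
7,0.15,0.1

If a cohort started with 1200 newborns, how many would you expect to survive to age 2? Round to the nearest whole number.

Expected survivors = N0 · l_2 = 1200 × 0.90 = 1080 → 1080

1080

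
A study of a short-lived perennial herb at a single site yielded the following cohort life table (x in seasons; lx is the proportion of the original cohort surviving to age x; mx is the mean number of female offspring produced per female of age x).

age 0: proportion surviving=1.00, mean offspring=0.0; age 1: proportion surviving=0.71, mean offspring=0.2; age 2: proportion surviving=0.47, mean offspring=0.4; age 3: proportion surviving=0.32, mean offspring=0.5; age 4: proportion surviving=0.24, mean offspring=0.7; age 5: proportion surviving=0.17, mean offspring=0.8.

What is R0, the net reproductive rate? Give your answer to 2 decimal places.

lx·mx by age: 0, 0.142, 0.188, 0.16, 0.168, 0.136
R0 = Σ lx·mx = 0.794 → 0.79

0.79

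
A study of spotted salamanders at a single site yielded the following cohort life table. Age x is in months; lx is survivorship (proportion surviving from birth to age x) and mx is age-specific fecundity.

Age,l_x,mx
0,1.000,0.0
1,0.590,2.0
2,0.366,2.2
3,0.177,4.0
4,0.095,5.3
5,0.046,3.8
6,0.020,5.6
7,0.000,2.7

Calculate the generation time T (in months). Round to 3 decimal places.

2.433

lx·mx: 0, 1.18, 0.8052, 0.708, 0.5035, 0.1748, 0.112, 0 → R0 = 3.4835
x·lx·mx: 0, 1.18, 1.6104, 2.124, 2.014, 0.874, 0.672, 0 → Σ = 8.4744
T = 8.4744 / 3.4835 = 2.432726… → 2.433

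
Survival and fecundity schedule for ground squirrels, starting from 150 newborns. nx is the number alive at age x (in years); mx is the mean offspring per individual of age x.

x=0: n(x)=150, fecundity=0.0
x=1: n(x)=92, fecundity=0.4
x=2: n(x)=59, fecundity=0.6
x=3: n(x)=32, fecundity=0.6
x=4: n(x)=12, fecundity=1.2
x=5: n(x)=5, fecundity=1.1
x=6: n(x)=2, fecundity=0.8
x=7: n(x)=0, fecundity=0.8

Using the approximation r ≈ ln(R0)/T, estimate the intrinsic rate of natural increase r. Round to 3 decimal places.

lx = nx/n0 = nx/150: 1, 0.61333…, 0.39333…, 0.21333…, 0.08, 0.03333…, 0.01333…, 0
R0 = Σ lx·mx = 0 + 0.24533… + 0.236… + 0.128… + 0.096 + 0.03667… + 0.01067… + 0 = 0.752667…
Σ x·lx·mx = 1.732667…; T = 1.732667…/0.752667… = 2.30204…
r ≈ ln(R0)/T = ln(0.752667…)/2.30204… = -0.12343… → -0.123

-0.123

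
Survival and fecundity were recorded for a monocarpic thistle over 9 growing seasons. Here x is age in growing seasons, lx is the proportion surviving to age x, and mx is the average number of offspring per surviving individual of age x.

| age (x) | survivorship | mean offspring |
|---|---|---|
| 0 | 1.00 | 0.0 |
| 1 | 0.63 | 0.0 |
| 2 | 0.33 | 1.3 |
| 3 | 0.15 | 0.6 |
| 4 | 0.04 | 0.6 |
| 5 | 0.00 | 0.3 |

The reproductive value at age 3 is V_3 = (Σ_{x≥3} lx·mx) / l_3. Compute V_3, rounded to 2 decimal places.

0.76

lx·mx for x ≥ 3: 0.09, 0.024, 0 → sum = 0.114
V_3 = 0.114 / l_3 = 0.114 / 0.15 = 0.76 → 0.76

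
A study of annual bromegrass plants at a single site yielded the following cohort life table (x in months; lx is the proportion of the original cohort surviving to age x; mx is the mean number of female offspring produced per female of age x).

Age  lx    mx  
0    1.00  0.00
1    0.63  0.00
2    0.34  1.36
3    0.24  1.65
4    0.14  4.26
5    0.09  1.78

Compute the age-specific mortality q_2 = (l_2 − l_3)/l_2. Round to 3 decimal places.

0.294

q_2 = (l_2 − l_3) / l_2 = (0.34 − 0.24) / 0.34
     = 0.1 / 0.34 = 0.294118… → 0.294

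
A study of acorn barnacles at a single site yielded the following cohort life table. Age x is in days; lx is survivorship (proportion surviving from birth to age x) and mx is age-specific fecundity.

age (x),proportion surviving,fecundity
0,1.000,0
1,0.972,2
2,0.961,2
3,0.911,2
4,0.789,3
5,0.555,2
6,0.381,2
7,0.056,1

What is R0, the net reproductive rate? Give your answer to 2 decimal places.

lx·mx by age: 0, 1.944, 1.922, 1.822, 2.367, 1.11, 0.762, 0.056
R0 = Σ lx·mx = 9.983 → 9.98

9.98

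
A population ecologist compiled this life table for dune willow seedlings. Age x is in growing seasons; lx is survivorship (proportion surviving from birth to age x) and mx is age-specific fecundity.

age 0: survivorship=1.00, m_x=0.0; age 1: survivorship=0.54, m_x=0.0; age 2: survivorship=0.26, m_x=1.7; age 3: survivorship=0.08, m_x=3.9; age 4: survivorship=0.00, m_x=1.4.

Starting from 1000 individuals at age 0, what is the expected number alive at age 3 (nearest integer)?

80

Expected survivors = N0 · l_3 = 1000 × 0.08 = 80 → 80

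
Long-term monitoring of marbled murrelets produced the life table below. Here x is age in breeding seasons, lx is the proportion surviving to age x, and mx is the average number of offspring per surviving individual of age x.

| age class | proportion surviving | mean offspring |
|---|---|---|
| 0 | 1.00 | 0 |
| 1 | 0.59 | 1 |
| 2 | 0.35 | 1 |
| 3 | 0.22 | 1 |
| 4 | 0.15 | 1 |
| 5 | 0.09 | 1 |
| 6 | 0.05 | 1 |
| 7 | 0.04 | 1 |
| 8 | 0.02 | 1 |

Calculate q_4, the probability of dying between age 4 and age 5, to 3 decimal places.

q_4 = (l_4 − l_5) / l_4 = (0.15 − 0.09) / 0.15
     = 0.06 / 0.15 = 0.4 → 0.400

0.400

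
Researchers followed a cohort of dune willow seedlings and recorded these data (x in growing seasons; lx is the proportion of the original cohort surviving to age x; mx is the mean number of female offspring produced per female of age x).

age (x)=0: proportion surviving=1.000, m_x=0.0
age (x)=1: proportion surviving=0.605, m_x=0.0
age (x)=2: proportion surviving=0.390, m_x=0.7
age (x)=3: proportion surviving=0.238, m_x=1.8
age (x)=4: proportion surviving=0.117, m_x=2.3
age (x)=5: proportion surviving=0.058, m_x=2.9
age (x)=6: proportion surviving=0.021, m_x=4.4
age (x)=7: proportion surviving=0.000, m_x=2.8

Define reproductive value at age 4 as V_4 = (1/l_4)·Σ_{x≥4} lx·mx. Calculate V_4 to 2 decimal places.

lx·mx for x ≥ 4: 0.2691, 0.1682, 0.0924, 0 → sum = 0.5297
V_4 = 0.5297 / l_4 = 0.5297 / 0.117 = 4.52735… → 4.53

4.53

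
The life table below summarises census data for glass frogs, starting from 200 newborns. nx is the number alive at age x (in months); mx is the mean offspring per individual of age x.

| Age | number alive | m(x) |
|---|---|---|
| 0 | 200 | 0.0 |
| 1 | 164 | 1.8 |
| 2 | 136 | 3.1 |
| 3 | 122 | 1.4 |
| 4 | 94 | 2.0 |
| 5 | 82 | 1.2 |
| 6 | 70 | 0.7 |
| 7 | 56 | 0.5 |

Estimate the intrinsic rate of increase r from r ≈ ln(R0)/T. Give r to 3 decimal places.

lx = nx/n0 = nx/200: 1, 0.82, 0.68, 0.61, 0.47, 0.41, 0.35, 0.28
R0 = Σ lx·mx = 0 + 1.476 + 2.108 + 0.854 + 0.94 + 0.492 + 0.245 + 0.14 = 6.255
Σ x·lx·mx = 16.924; T = 16.924/6.255 = 2.70568…
r ≈ ln(R0)/T = ln(6.255)/2.70568… = 0.67761… → 0.678

0.678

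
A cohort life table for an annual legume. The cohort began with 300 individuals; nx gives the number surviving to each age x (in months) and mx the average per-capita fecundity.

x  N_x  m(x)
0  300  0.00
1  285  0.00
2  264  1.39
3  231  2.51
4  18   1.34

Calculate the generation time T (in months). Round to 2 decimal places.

lx = nx/n0 = nx/300: 1, 0.95, 0.88, 0.77, 0.06
lx·mx: 0, 0, 1.2232, 1.9327, 0.0804 → R0 = 3.2363
x·lx·mx: 0, 0, 2.4464, 5.7981, 0.3216 → Σ = 8.5661
T = 8.5661 / 3.2363 = 2.646881… → 2.65

2.65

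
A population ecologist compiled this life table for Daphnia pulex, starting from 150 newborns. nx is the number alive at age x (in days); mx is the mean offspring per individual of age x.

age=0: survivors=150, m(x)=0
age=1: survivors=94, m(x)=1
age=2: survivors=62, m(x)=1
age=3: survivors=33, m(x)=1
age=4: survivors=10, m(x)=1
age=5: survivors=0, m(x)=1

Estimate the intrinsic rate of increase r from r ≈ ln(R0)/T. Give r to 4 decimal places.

lx = nx/n0 = nx/150: 1, 0.62667…, 0.41333…, 0.22, 0.06667…, 0
R0 = Σ lx·mx = 0 + 0.62667… + 0.41333… + 0.22 + 0.06667… + 0 = 1.326667…
Σ x·lx·mx = 2.38…; T = 2.38…/1.326667… = 1.79397…
r ≈ ln(R0)/T = ln(1.326667…)/1.79397… = 0.157566… → 0.1576

0.1576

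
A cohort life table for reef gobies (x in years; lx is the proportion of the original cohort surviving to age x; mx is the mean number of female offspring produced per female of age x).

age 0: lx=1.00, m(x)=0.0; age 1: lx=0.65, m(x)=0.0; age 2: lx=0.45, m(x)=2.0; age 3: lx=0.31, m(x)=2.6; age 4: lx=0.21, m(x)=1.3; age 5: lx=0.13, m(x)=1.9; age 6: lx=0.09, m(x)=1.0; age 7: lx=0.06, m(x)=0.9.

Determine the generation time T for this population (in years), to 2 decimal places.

lx·mx: 0, 0, 0.9, 0.806, 0.273, 0.247, 0.09, 0.054 → R0 = 2.37
x·lx·mx: 0, 0, 1.8, 2.418, 1.092, 1.235, 0.54, 0.378 → Σ = 7.463
T = 7.463 / 2.37 = 3.148945… → 3.15

3.15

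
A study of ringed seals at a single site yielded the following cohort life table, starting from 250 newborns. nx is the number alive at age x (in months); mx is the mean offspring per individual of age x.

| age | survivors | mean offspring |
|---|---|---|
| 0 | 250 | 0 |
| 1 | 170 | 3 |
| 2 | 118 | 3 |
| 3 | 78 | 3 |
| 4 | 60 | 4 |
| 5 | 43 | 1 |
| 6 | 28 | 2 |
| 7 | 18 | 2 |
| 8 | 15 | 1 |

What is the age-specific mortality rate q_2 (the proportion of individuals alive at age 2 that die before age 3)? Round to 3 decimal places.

lx = nx/n0 = nx/250: 1, 0.68, 0.472, 0.312, 0.24, 0.172, 0.112, 0.072, 0.06
q_2 = (l_2 − l_3) / l_2 = (0.472 − 0.312) / 0.472
     = 0.16 / 0.472 = 0.338983… → 0.339

0.339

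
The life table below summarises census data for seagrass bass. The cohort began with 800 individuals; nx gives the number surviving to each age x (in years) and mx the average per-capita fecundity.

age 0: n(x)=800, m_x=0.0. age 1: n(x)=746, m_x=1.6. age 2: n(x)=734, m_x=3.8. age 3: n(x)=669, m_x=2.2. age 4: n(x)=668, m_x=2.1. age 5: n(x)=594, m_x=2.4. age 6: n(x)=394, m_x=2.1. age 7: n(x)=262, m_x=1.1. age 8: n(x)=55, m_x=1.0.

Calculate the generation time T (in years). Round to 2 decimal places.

3.32

lx = nx/n0 = nx/800: 1, 0.9325, 0.9175, 0.83625, 0.835, 0.7425, 0.4925, 0.3275, 0.06875
lx·mx: 0, 1.492, 3.4865, 1.83975, 1.7535, 1.782, 1.03425, 0.36025, 0.06875 → R0 = 11.817
x·lx·mx: 0, 1.492, 6.973, 5.51925, 7.014, 8.91, 6.2055, 2.52175, 0.55 → Σ = 39.1855
T = 39.1855 / 11.817 = 3.316028… → 3.32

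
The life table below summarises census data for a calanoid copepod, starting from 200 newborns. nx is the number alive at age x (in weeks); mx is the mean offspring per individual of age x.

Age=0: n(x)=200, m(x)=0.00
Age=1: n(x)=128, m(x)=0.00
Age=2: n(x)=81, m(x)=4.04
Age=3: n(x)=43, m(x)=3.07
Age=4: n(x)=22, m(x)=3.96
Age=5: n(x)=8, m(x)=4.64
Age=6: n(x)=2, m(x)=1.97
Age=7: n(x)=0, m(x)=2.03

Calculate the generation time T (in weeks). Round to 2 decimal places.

lx = nx/n0 = nx/200: 1, 0.64, 0.405, 0.215, 0.11, 0.04, 0.01, 0
lx·mx: 0, 0, 1.6362, 0.66005, 0.4356, 0.1856, 0.0197, 0 → R0 = 2.93715
x·lx·mx: 0, 0, 3.2724, 1.98015, 1.7424, 0.928, 0.1182, 0 → Σ = 8.04115
T = 8.04115 / 2.93715 = 2.737739… → 2.74

2.74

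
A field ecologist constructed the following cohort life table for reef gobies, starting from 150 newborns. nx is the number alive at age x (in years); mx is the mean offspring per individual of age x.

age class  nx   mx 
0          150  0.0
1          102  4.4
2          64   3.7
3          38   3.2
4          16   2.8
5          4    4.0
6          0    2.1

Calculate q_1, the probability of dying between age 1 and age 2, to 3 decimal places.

lx = nx/n0 = nx/150: 1, 0.68, 0.42667…, 0.25333…, 0.10667…, 0.02667…, 0
q_1 = (l_1 − l_2) / l_1 = (0.68 − 0.426667…) / 0.68
     = 0.253333… / 0.68 = 0.372549… → 0.373

0.373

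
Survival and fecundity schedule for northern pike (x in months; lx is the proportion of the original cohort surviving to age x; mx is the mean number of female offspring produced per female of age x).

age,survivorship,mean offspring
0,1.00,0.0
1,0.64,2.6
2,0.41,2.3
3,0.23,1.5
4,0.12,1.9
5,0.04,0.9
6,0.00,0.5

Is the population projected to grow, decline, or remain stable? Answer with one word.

R0 = Σ lx·mx = 0 + 1.664 + 0.943 + 0.345 + 0.228 + 0.036 + 0 = 3.216
R0 > 1, so the population is growing.

growing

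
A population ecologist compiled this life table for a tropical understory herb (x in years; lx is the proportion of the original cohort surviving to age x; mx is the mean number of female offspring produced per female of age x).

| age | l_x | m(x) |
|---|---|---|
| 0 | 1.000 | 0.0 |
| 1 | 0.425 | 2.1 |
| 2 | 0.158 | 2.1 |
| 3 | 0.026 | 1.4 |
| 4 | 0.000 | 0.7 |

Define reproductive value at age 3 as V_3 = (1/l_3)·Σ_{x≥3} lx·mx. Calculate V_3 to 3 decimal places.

lx·mx for x ≥ 3: 0.0364, 0 → sum = 0.0364
V_3 = 0.0364 / l_3 = 0.0364 / 0.026 = 1.4 → 1.400

1.400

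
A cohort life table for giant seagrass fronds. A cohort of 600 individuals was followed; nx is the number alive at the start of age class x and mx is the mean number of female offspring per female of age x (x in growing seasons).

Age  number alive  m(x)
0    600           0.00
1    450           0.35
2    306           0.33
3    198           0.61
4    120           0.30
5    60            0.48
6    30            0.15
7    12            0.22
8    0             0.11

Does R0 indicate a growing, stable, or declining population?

declining

lx = nx/n0 = nx/600: 1, 0.75, 0.51, 0.33, 0.2, 0.1, 0.05, 0.02, 0
R0 = Σ lx·mx = 0 + 0.2625 + 0.1683 + 0.2013 + 0.06 + 0.048 + 0.0075 + 0.0044 + 0 = 0.752
R0 < 1, so the population is declining.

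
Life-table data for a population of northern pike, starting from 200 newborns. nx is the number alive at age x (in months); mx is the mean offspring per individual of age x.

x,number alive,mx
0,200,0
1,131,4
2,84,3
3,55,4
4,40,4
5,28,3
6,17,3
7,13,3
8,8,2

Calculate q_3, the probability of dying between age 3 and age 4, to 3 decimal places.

0.273

lx = nx/n0 = nx/200: 1, 0.655, 0.42, 0.275, 0.2, 0.14, 0.085, 0.065, 0.04
q_3 = (l_3 − l_4) / l_3 = (0.275 − 0.2) / 0.275
     = 0.075 / 0.275 = 0.272727… → 0.273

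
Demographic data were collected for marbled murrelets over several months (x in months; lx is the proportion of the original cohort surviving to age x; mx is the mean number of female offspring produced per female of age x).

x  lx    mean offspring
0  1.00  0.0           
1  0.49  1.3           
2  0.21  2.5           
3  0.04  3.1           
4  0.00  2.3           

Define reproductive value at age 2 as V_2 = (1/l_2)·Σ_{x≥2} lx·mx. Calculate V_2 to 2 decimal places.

lx·mx for x ≥ 2: 0.525, 0.124, 0 → sum = 0.649
V_2 = 0.649 / l_2 = 0.649 / 0.21 = 3.090476… → 3.09

3.09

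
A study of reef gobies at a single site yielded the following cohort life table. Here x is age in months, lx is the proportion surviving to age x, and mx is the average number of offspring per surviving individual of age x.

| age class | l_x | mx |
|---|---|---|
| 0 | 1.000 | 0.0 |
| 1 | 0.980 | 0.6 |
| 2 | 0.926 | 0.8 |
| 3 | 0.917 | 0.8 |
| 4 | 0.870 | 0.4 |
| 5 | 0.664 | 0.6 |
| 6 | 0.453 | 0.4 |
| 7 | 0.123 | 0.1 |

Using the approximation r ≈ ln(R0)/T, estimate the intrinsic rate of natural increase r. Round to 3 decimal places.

0.374

R0 = Σ lx·mx = 0 + 0.588 + 0.7408 + 0.7336 + 0.348 + 0.3984 + 0.1812 + 0.0123 = 3.0023
Σ x·lx·mx = 8.8277; T = 8.8277/3.0023 = 2.94031…
r ≈ ln(R0)/T = ln(3.0023)/2.94031… = 0.3739… → 0.374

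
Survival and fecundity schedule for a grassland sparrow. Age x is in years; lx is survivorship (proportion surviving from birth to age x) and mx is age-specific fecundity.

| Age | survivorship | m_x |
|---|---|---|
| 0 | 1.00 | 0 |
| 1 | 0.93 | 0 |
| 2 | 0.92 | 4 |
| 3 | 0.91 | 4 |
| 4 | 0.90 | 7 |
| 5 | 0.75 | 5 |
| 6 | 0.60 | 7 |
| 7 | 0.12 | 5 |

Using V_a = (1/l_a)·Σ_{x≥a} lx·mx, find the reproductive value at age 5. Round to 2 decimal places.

11.40

lx·mx for x ≥ 5: 3.75, 4.2, 0.6 → sum = 8.55
V_5 = 8.55 / l_5 = 8.55 / 0.75 = 11.4 → 11.40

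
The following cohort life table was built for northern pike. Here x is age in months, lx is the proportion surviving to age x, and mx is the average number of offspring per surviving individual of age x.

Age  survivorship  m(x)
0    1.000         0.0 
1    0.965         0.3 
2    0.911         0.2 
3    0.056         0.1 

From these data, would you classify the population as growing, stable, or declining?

R0 = Σ lx·mx = 0 + 0.2895 + 0.1822 + 0.0056 = 0.4773
R0 < 1, so the population is declining.

declining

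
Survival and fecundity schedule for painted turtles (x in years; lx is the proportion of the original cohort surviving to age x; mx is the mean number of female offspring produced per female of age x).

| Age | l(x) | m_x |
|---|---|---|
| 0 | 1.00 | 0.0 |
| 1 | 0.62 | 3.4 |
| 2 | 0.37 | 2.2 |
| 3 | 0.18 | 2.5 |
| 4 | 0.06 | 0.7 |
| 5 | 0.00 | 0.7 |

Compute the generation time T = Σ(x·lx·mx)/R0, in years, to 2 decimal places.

1.54

lx·mx: 0, 2.108, 0.814, 0.45, 0.042, 0 → R0 = 3.414
x·lx·mx: 0, 2.108, 1.628, 1.35, 0.168, 0 → Σ = 5.254
T = 5.254 / 3.414 = 1.538957… → 1.54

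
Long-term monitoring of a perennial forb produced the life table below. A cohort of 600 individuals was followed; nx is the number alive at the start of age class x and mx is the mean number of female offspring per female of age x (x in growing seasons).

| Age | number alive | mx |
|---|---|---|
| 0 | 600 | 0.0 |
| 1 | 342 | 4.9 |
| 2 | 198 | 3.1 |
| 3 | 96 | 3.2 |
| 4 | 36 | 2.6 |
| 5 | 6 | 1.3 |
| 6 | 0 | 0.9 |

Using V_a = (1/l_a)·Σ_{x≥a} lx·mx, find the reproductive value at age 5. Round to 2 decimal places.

lx = nx/n0 = nx/600: 1, 0.57, 0.33, 0.16, 0.06, 0.01, 0
lx·mx for x ≥ 5: 0.013, 0 → sum = 0.013
V_5 = 0.013 / l_5 = 0.013 / 0.01 = 1.3 → 1.30

1.30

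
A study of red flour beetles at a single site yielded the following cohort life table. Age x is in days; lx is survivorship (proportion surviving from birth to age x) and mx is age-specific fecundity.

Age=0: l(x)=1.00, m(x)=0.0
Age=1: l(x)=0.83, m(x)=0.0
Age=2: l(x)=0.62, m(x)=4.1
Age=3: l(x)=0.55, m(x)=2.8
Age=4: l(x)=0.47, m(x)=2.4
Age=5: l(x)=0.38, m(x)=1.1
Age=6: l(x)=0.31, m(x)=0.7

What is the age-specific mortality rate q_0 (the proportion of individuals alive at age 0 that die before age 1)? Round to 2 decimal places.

0.17

q_0 = (l_0 − l_1) / l_0 = (1 − 0.83) / 1
     = 0.17 / 1 = 0.17 → 0.17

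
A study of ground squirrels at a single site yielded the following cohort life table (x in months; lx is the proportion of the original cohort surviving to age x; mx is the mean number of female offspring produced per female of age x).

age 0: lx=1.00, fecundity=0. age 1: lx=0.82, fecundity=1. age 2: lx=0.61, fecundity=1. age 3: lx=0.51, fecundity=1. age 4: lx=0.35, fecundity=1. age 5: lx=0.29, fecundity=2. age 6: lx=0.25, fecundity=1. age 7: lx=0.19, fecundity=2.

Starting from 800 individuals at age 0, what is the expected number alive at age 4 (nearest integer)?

Expected survivors = N0 · l_4 = 800 × 0.35 = 280 → 280

280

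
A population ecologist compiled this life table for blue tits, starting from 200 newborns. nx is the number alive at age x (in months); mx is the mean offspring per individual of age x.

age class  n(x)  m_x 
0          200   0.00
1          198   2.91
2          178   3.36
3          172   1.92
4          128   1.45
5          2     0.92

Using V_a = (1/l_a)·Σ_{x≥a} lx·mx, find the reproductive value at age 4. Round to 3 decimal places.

lx = nx/n0 = nx/200: 1, 0.99, 0.89, 0.86, 0.64, 0.01
lx·mx for x ≥ 4: 0.928, 0.0092 → sum = 0.9372
V_4 = 0.9372 / l_4 = 0.9372 / 0.64 = 1.464375 → 1.464

1.464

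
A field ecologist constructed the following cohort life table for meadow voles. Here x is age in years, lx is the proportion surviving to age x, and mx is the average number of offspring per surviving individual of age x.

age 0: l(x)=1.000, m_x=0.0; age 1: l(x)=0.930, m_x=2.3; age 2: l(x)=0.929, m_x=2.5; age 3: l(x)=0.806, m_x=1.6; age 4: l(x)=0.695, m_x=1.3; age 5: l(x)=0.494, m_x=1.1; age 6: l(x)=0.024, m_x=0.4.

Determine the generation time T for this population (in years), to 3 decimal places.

lx·mx: 0, 2.139, 2.3225, 1.2896, 0.9035, 0.5434, 0.0096 → R0 = 7.2076
x·lx·mx: 0, 2.139, 4.645, 3.8688, 3.614, 2.717, 0.0576 → Σ = 17.0414
T = 17.0414 / 7.2076 = 2.364365… → 2.364

2.364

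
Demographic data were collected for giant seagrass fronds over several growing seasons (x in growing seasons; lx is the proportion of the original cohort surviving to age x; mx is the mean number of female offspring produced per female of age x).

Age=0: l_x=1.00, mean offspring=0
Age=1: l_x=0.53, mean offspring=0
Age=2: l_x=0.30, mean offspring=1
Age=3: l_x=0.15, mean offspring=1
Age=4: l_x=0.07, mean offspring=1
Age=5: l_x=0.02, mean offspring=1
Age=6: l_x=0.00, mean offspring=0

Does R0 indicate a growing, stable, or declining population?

declining

R0 = Σ lx·mx = 0 + 0 + 0.3 + 0.15 + 0.07 + 0.02 + 0 = 0.54
R0 < 1, so the population is declining.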